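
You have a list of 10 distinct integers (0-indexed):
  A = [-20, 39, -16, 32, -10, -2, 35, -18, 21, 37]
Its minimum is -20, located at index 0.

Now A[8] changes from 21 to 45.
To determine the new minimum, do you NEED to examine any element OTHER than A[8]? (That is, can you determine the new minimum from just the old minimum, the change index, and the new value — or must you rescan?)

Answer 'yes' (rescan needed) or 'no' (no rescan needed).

Old min = -20 at index 0
Change at index 8: 21 -> 45
Index 8 was NOT the min. New min = min(-20, 45). No rescan of other elements needed.
Needs rescan: no

Answer: no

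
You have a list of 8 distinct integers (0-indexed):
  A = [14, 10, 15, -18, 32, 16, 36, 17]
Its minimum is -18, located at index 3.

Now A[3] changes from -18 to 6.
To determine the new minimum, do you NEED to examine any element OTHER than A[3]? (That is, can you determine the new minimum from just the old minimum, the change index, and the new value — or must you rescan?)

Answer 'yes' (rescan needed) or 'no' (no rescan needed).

Answer: yes

Derivation:
Old min = -18 at index 3
Change at index 3: -18 -> 6
Index 3 WAS the min and new value 6 > old min -18. Must rescan other elements to find the new min.
Needs rescan: yes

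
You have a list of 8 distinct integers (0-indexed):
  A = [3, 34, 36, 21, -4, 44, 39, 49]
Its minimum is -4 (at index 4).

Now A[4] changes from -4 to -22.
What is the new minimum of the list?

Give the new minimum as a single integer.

Old min = -4 (at index 4)
Change: A[4] -4 -> -22
Changed element WAS the min. Need to check: is -22 still <= all others?
  Min of remaining elements: 3
  New min = min(-22, 3) = -22

Answer: -22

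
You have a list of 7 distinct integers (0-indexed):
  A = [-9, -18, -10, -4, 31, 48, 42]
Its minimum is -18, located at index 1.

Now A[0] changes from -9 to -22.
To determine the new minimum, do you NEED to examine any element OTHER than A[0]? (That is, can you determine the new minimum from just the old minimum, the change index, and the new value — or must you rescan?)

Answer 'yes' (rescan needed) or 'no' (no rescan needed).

Old min = -18 at index 1
Change at index 0: -9 -> -22
Index 0 was NOT the min. New min = min(-18, -22). No rescan of other elements needed.
Needs rescan: no

Answer: no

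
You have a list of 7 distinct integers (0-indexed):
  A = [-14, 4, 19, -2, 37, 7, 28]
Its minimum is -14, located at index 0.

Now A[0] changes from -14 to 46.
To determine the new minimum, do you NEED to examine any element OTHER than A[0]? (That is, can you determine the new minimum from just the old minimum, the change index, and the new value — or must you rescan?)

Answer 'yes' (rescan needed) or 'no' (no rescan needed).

Old min = -14 at index 0
Change at index 0: -14 -> 46
Index 0 WAS the min and new value 46 > old min -14. Must rescan other elements to find the new min.
Needs rescan: yes

Answer: yes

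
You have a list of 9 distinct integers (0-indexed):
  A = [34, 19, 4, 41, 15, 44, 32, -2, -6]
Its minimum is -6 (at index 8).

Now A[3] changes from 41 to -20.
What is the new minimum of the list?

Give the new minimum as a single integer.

Old min = -6 (at index 8)
Change: A[3] 41 -> -20
Changed element was NOT the old min.
  New min = min(old_min, new_val) = min(-6, -20) = -20

Answer: -20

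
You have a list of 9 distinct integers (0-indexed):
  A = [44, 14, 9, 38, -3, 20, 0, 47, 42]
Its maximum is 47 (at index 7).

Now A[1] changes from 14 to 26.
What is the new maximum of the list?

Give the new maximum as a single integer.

Old max = 47 (at index 7)
Change: A[1] 14 -> 26
Changed element was NOT the old max.
  New max = max(old_max, new_val) = max(47, 26) = 47

Answer: 47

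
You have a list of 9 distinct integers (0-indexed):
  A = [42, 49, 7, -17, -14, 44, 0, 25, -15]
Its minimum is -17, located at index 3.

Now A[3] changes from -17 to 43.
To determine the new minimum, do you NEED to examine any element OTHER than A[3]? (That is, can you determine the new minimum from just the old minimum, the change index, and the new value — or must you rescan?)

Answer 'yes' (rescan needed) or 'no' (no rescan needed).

Old min = -17 at index 3
Change at index 3: -17 -> 43
Index 3 WAS the min and new value 43 > old min -17. Must rescan other elements to find the new min.
Needs rescan: yes

Answer: yes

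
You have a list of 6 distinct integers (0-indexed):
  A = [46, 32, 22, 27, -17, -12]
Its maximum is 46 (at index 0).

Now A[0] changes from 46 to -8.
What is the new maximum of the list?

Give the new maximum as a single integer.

Old max = 46 (at index 0)
Change: A[0] 46 -> -8
Changed element WAS the max -> may need rescan.
  Max of remaining elements: 32
  New max = max(-8, 32) = 32

Answer: 32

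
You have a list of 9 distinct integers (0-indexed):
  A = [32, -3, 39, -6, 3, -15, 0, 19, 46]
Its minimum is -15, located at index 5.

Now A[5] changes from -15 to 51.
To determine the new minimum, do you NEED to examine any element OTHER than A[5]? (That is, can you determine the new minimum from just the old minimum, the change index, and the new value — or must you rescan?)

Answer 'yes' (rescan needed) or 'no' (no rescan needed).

Answer: yes

Derivation:
Old min = -15 at index 5
Change at index 5: -15 -> 51
Index 5 WAS the min and new value 51 > old min -15. Must rescan other elements to find the new min.
Needs rescan: yes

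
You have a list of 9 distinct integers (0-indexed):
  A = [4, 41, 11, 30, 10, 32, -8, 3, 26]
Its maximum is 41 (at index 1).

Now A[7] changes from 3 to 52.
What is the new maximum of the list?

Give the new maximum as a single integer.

Old max = 41 (at index 1)
Change: A[7] 3 -> 52
Changed element was NOT the old max.
  New max = max(old_max, new_val) = max(41, 52) = 52

Answer: 52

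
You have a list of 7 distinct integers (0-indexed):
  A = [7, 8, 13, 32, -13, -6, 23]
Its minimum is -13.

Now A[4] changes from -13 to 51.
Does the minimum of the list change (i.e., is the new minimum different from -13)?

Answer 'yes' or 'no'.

Old min = -13
Change: A[4] -13 -> 51
Changed element was the min; new min must be rechecked.
New min = -6; changed? yes

Answer: yes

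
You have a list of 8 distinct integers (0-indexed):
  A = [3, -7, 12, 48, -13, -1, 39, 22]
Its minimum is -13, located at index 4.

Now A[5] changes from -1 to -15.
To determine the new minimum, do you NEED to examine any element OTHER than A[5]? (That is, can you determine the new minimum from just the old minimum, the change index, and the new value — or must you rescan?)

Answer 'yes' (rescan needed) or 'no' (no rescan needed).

Answer: no

Derivation:
Old min = -13 at index 4
Change at index 5: -1 -> -15
Index 5 was NOT the min. New min = min(-13, -15). No rescan of other elements needed.
Needs rescan: no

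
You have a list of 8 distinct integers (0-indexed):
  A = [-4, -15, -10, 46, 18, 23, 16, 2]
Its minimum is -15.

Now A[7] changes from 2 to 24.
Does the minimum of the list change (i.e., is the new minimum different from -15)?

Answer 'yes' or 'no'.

Answer: no

Derivation:
Old min = -15
Change: A[7] 2 -> 24
Changed element was NOT the min; min changes only if 24 < -15.
New min = -15; changed? no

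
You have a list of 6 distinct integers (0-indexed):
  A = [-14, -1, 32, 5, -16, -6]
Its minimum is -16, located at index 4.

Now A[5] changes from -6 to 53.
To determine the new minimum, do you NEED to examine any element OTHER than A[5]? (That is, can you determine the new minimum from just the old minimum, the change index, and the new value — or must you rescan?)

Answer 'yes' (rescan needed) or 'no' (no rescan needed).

Answer: no

Derivation:
Old min = -16 at index 4
Change at index 5: -6 -> 53
Index 5 was NOT the min. New min = min(-16, 53). No rescan of other elements needed.
Needs rescan: no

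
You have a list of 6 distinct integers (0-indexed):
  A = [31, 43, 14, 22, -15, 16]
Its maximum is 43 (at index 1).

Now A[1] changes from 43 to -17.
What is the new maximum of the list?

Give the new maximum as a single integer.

Old max = 43 (at index 1)
Change: A[1] 43 -> -17
Changed element WAS the max -> may need rescan.
  Max of remaining elements: 31
  New max = max(-17, 31) = 31

Answer: 31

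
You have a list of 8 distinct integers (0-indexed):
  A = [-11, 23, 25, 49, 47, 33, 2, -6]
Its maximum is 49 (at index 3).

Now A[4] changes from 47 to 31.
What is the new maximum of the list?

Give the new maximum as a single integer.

Answer: 49

Derivation:
Old max = 49 (at index 3)
Change: A[4] 47 -> 31
Changed element was NOT the old max.
  New max = max(old_max, new_val) = max(49, 31) = 49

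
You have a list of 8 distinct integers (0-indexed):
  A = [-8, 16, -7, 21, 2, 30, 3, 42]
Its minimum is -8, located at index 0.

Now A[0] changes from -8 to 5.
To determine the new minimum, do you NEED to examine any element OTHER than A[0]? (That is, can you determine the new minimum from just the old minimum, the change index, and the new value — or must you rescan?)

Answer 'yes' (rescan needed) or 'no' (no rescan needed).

Answer: yes

Derivation:
Old min = -8 at index 0
Change at index 0: -8 -> 5
Index 0 WAS the min and new value 5 > old min -8. Must rescan other elements to find the new min.
Needs rescan: yes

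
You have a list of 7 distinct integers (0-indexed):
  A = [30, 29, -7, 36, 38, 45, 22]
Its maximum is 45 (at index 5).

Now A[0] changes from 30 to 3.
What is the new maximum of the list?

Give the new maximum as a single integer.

Old max = 45 (at index 5)
Change: A[0] 30 -> 3
Changed element was NOT the old max.
  New max = max(old_max, new_val) = max(45, 3) = 45

Answer: 45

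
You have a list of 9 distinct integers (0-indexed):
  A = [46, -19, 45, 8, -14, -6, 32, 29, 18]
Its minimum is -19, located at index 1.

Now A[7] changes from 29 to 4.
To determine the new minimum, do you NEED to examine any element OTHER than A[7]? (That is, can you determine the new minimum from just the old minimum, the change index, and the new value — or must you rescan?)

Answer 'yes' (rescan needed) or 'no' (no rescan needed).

Answer: no

Derivation:
Old min = -19 at index 1
Change at index 7: 29 -> 4
Index 7 was NOT the min. New min = min(-19, 4). No rescan of other elements needed.
Needs rescan: no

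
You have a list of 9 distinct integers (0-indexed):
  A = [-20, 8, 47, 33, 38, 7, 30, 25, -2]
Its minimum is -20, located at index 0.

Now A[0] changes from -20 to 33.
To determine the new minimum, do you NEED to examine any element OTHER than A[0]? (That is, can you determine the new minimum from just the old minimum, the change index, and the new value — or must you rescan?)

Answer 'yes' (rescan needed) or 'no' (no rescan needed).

Old min = -20 at index 0
Change at index 0: -20 -> 33
Index 0 WAS the min and new value 33 > old min -20. Must rescan other elements to find the new min.
Needs rescan: yes

Answer: yes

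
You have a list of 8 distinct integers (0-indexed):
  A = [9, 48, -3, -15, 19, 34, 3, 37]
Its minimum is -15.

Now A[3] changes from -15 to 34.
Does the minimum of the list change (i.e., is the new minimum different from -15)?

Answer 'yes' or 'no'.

Old min = -15
Change: A[3] -15 -> 34
Changed element was the min; new min must be rechecked.
New min = -3; changed? yes

Answer: yes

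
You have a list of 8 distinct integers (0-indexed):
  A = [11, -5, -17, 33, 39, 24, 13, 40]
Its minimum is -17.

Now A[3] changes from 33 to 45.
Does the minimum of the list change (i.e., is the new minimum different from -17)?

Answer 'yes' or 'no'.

Answer: no

Derivation:
Old min = -17
Change: A[3] 33 -> 45
Changed element was NOT the min; min changes only if 45 < -17.
New min = -17; changed? no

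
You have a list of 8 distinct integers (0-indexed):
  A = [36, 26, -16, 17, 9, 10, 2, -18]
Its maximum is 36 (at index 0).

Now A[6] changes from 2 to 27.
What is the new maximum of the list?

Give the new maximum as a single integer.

Old max = 36 (at index 0)
Change: A[6] 2 -> 27
Changed element was NOT the old max.
  New max = max(old_max, new_val) = max(36, 27) = 36

Answer: 36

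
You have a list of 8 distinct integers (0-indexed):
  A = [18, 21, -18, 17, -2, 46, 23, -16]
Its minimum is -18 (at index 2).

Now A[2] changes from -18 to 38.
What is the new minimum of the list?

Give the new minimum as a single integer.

Old min = -18 (at index 2)
Change: A[2] -18 -> 38
Changed element WAS the min. Need to check: is 38 still <= all others?
  Min of remaining elements: -16
  New min = min(38, -16) = -16

Answer: -16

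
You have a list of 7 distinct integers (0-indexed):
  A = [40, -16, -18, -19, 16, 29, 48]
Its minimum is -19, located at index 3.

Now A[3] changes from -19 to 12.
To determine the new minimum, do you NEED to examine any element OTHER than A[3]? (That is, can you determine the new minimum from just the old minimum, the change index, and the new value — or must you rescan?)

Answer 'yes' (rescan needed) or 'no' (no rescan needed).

Answer: yes

Derivation:
Old min = -19 at index 3
Change at index 3: -19 -> 12
Index 3 WAS the min and new value 12 > old min -19. Must rescan other elements to find the new min.
Needs rescan: yes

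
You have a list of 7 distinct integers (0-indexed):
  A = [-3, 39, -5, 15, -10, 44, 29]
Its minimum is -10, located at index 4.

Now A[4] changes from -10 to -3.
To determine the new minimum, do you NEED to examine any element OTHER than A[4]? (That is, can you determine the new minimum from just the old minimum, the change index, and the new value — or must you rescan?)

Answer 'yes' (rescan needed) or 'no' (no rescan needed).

Old min = -10 at index 4
Change at index 4: -10 -> -3
Index 4 WAS the min and new value -3 > old min -10. Must rescan other elements to find the new min.
Needs rescan: yes

Answer: yes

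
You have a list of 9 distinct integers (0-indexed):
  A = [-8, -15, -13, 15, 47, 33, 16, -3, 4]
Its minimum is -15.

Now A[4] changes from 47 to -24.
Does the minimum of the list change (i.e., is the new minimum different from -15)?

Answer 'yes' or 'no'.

Old min = -15
Change: A[4] 47 -> -24
Changed element was NOT the min; min changes only if -24 < -15.
New min = -24; changed? yes

Answer: yes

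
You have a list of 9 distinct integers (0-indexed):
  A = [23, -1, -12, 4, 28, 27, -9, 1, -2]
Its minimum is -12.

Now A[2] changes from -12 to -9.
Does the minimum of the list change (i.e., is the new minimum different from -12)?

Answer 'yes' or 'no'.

Answer: yes

Derivation:
Old min = -12
Change: A[2] -12 -> -9
Changed element was the min; new min must be rechecked.
New min = -9; changed? yes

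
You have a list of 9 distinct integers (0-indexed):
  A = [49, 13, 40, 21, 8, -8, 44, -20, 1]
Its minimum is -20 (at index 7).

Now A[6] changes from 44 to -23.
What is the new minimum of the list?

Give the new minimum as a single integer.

Answer: -23

Derivation:
Old min = -20 (at index 7)
Change: A[6] 44 -> -23
Changed element was NOT the old min.
  New min = min(old_min, new_val) = min(-20, -23) = -23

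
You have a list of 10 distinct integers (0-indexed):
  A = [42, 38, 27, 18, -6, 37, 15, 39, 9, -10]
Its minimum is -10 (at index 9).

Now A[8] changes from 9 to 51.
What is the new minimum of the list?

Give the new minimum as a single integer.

Old min = -10 (at index 9)
Change: A[8] 9 -> 51
Changed element was NOT the old min.
  New min = min(old_min, new_val) = min(-10, 51) = -10

Answer: -10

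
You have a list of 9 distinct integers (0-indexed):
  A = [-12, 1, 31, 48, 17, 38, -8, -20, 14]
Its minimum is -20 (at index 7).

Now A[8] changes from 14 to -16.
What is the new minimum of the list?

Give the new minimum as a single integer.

Answer: -20

Derivation:
Old min = -20 (at index 7)
Change: A[8] 14 -> -16
Changed element was NOT the old min.
  New min = min(old_min, new_val) = min(-20, -16) = -20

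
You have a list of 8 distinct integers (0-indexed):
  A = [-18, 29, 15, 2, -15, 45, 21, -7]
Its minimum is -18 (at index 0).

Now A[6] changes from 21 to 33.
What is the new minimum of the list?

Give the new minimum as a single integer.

Old min = -18 (at index 0)
Change: A[6] 21 -> 33
Changed element was NOT the old min.
  New min = min(old_min, new_val) = min(-18, 33) = -18

Answer: -18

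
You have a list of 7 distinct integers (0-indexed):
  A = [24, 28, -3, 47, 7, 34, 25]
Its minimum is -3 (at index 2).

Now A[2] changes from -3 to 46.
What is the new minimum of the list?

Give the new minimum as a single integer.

Answer: 7

Derivation:
Old min = -3 (at index 2)
Change: A[2] -3 -> 46
Changed element WAS the min. Need to check: is 46 still <= all others?
  Min of remaining elements: 7
  New min = min(46, 7) = 7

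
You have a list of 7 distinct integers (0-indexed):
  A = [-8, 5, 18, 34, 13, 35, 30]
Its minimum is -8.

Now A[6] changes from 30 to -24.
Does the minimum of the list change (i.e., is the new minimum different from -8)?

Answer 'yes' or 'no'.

Old min = -8
Change: A[6] 30 -> -24
Changed element was NOT the min; min changes only if -24 < -8.
New min = -24; changed? yes

Answer: yes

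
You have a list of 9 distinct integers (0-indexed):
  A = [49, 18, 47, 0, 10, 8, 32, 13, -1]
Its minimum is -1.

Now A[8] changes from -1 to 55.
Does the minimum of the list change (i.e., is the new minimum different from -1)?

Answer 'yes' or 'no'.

Answer: yes

Derivation:
Old min = -1
Change: A[8] -1 -> 55
Changed element was the min; new min must be rechecked.
New min = 0; changed? yes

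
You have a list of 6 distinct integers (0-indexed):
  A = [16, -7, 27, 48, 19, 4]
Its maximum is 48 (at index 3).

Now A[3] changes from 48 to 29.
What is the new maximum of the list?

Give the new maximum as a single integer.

Old max = 48 (at index 3)
Change: A[3] 48 -> 29
Changed element WAS the max -> may need rescan.
  Max of remaining elements: 27
  New max = max(29, 27) = 29

Answer: 29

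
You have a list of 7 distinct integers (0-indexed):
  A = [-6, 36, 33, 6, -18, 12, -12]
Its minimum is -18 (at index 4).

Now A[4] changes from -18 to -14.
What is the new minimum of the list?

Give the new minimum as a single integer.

Old min = -18 (at index 4)
Change: A[4] -18 -> -14
Changed element WAS the min. Need to check: is -14 still <= all others?
  Min of remaining elements: -12
  New min = min(-14, -12) = -14

Answer: -14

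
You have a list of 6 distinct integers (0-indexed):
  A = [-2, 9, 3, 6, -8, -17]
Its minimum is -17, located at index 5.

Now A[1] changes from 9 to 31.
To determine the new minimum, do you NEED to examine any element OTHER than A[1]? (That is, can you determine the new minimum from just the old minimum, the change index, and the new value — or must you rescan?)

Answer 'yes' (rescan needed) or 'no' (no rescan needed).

Old min = -17 at index 5
Change at index 1: 9 -> 31
Index 1 was NOT the min. New min = min(-17, 31). No rescan of other elements needed.
Needs rescan: no

Answer: no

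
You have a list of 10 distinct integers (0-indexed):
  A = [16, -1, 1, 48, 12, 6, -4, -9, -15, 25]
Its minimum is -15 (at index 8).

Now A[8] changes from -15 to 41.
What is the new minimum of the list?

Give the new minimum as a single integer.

Answer: -9

Derivation:
Old min = -15 (at index 8)
Change: A[8] -15 -> 41
Changed element WAS the min. Need to check: is 41 still <= all others?
  Min of remaining elements: -9
  New min = min(41, -9) = -9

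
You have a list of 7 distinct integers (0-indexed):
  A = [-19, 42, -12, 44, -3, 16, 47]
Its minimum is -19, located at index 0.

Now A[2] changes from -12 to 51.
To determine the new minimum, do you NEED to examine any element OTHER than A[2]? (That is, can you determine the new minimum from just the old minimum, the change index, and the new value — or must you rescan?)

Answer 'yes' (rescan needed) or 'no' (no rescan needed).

Old min = -19 at index 0
Change at index 2: -12 -> 51
Index 2 was NOT the min. New min = min(-19, 51). No rescan of other elements needed.
Needs rescan: no

Answer: no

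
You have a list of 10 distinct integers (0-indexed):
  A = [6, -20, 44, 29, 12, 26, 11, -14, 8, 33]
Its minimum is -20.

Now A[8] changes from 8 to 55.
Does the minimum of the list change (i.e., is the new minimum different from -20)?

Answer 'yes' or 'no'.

Old min = -20
Change: A[8] 8 -> 55
Changed element was NOT the min; min changes only if 55 < -20.
New min = -20; changed? no

Answer: no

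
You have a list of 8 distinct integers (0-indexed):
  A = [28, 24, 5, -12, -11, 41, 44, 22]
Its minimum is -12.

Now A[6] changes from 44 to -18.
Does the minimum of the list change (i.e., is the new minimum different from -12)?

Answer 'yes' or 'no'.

Answer: yes

Derivation:
Old min = -12
Change: A[6] 44 -> -18
Changed element was NOT the min; min changes only if -18 < -12.
New min = -18; changed? yes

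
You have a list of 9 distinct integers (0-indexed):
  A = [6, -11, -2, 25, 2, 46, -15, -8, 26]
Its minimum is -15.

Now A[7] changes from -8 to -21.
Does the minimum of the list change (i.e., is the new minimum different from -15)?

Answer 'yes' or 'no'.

Answer: yes

Derivation:
Old min = -15
Change: A[7] -8 -> -21
Changed element was NOT the min; min changes only if -21 < -15.
New min = -21; changed? yes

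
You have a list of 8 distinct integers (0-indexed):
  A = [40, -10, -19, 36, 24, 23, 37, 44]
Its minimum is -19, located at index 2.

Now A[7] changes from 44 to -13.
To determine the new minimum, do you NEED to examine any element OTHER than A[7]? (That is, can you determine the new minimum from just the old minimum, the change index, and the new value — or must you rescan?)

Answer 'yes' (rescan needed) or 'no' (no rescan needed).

Answer: no

Derivation:
Old min = -19 at index 2
Change at index 7: 44 -> -13
Index 7 was NOT the min. New min = min(-19, -13). No rescan of other elements needed.
Needs rescan: no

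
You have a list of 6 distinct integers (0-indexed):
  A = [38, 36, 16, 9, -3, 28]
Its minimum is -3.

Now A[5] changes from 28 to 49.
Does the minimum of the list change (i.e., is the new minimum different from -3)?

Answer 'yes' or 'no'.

Old min = -3
Change: A[5] 28 -> 49
Changed element was NOT the min; min changes only if 49 < -3.
New min = -3; changed? no

Answer: no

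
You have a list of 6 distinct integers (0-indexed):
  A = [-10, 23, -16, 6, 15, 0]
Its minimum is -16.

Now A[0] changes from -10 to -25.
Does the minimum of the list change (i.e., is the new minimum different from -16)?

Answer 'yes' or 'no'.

Old min = -16
Change: A[0] -10 -> -25
Changed element was NOT the min; min changes only if -25 < -16.
New min = -25; changed? yes

Answer: yes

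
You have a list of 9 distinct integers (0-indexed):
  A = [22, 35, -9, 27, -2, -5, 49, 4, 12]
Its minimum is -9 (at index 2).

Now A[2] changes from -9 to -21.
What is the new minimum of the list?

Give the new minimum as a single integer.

Answer: -21

Derivation:
Old min = -9 (at index 2)
Change: A[2] -9 -> -21
Changed element WAS the min. Need to check: is -21 still <= all others?
  Min of remaining elements: -5
  New min = min(-21, -5) = -21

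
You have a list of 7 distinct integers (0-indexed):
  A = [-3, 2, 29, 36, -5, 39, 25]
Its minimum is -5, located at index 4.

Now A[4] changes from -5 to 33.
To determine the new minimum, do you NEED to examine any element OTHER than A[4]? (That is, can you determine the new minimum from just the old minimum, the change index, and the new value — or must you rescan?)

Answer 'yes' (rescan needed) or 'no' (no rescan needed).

Answer: yes

Derivation:
Old min = -5 at index 4
Change at index 4: -5 -> 33
Index 4 WAS the min and new value 33 > old min -5. Must rescan other elements to find the new min.
Needs rescan: yes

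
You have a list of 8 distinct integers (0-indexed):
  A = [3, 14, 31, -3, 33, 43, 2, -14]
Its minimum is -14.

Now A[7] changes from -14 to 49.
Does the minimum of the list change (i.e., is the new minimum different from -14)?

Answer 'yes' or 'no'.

Answer: yes

Derivation:
Old min = -14
Change: A[7] -14 -> 49
Changed element was the min; new min must be rechecked.
New min = -3; changed? yes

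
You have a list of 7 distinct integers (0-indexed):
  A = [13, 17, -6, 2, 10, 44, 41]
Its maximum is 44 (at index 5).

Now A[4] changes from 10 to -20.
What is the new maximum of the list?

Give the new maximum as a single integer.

Answer: 44

Derivation:
Old max = 44 (at index 5)
Change: A[4] 10 -> -20
Changed element was NOT the old max.
  New max = max(old_max, new_val) = max(44, -20) = 44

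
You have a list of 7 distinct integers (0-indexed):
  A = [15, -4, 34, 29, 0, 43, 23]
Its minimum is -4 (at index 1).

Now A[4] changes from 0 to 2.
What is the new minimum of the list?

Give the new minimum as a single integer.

Old min = -4 (at index 1)
Change: A[4] 0 -> 2
Changed element was NOT the old min.
  New min = min(old_min, new_val) = min(-4, 2) = -4

Answer: -4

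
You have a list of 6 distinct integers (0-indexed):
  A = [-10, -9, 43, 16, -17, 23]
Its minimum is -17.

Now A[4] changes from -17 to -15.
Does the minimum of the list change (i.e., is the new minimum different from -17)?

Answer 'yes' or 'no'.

Answer: yes

Derivation:
Old min = -17
Change: A[4] -17 -> -15
Changed element was the min; new min must be rechecked.
New min = -15; changed? yes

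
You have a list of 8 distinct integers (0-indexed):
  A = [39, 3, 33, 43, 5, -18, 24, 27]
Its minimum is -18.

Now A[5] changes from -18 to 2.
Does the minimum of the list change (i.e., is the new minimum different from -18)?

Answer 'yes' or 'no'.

Old min = -18
Change: A[5] -18 -> 2
Changed element was the min; new min must be rechecked.
New min = 2; changed? yes

Answer: yes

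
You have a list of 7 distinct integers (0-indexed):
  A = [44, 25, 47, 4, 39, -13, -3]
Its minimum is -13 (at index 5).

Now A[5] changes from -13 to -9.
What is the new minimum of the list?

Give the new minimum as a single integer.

Old min = -13 (at index 5)
Change: A[5] -13 -> -9
Changed element WAS the min. Need to check: is -9 still <= all others?
  Min of remaining elements: -3
  New min = min(-9, -3) = -9

Answer: -9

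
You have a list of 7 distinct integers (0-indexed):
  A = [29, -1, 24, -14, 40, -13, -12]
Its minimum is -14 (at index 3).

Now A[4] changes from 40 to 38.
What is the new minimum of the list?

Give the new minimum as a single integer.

Old min = -14 (at index 3)
Change: A[4] 40 -> 38
Changed element was NOT the old min.
  New min = min(old_min, new_val) = min(-14, 38) = -14

Answer: -14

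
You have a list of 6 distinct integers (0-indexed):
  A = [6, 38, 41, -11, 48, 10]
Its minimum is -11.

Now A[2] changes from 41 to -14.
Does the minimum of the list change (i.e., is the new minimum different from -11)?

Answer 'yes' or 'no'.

Answer: yes

Derivation:
Old min = -11
Change: A[2] 41 -> -14
Changed element was NOT the min; min changes only if -14 < -11.
New min = -14; changed? yes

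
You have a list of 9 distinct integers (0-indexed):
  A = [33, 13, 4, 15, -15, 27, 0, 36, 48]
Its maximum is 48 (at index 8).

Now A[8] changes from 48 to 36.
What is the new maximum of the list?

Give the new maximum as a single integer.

Answer: 36

Derivation:
Old max = 48 (at index 8)
Change: A[8] 48 -> 36
Changed element WAS the max -> may need rescan.
  Max of remaining elements: 36
  New max = max(36, 36) = 36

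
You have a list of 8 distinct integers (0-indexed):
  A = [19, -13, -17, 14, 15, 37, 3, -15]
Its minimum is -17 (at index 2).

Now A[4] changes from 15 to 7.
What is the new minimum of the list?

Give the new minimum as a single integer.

Old min = -17 (at index 2)
Change: A[4] 15 -> 7
Changed element was NOT the old min.
  New min = min(old_min, new_val) = min(-17, 7) = -17

Answer: -17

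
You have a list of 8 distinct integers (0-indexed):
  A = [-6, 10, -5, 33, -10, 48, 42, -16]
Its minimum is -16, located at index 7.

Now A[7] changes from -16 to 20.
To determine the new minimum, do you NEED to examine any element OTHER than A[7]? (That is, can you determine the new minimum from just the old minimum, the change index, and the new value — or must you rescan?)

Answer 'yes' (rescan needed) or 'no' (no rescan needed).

Old min = -16 at index 7
Change at index 7: -16 -> 20
Index 7 WAS the min and new value 20 > old min -16. Must rescan other elements to find the new min.
Needs rescan: yes

Answer: yes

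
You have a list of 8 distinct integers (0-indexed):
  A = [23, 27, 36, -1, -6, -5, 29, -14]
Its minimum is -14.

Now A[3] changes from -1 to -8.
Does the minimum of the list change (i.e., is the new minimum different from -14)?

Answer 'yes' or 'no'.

Old min = -14
Change: A[3] -1 -> -8
Changed element was NOT the min; min changes only if -8 < -14.
New min = -14; changed? no

Answer: no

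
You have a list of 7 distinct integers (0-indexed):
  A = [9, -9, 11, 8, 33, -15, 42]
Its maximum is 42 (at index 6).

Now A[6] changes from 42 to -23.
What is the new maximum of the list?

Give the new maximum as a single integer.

Answer: 33

Derivation:
Old max = 42 (at index 6)
Change: A[6] 42 -> -23
Changed element WAS the max -> may need rescan.
  Max of remaining elements: 33
  New max = max(-23, 33) = 33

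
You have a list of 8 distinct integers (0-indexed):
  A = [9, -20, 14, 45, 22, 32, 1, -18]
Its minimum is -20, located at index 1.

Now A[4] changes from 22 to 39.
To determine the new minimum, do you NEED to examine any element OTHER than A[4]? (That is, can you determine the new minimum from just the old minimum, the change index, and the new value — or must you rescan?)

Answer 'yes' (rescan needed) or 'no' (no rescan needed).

Old min = -20 at index 1
Change at index 4: 22 -> 39
Index 4 was NOT the min. New min = min(-20, 39). No rescan of other elements needed.
Needs rescan: no

Answer: no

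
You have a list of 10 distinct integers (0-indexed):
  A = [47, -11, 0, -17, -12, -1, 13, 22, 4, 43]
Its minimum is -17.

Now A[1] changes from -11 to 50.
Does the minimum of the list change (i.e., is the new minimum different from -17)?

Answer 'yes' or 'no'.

Old min = -17
Change: A[1] -11 -> 50
Changed element was NOT the min; min changes only if 50 < -17.
New min = -17; changed? no

Answer: no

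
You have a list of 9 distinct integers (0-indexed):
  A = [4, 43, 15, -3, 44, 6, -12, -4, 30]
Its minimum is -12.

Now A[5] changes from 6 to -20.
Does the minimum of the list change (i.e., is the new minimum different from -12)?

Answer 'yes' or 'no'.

Answer: yes

Derivation:
Old min = -12
Change: A[5] 6 -> -20
Changed element was NOT the min; min changes only if -20 < -12.
New min = -20; changed? yes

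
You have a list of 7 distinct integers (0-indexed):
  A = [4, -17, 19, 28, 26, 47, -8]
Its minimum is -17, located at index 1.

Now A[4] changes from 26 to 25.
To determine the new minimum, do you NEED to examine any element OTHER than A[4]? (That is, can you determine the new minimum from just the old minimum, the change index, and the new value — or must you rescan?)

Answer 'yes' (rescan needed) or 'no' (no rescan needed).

Answer: no

Derivation:
Old min = -17 at index 1
Change at index 4: 26 -> 25
Index 4 was NOT the min. New min = min(-17, 25). No rescan of other elements needed.
Needs rescan: no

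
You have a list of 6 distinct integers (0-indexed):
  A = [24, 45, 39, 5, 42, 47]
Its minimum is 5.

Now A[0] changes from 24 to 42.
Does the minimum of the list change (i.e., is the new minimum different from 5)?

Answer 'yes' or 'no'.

Old min = 5
Change: A[0] 24 -> 42
Changed element was NOT the min; min changes only if 42 < 5.
New min = 5; changed? no

Answer: no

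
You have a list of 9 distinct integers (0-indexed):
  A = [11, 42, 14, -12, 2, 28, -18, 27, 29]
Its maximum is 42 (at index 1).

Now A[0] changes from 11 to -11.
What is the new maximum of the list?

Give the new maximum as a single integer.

Answer: 42

Derivation:
Old max = 42 (at index 1)
Change: A[0] 11 -> -11
Changed element was NOT the old max.
  New max = max(old_max, new_val) = max(42, -11) = 42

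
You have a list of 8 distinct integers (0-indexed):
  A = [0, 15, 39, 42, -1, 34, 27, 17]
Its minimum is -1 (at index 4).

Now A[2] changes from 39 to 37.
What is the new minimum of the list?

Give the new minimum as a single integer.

Old min = -1 (at index 4)
Change: A[2] 39 -> 37
Changed element was NOT the old min.
  New min = min(old_min, new_val) = min(-1, 37) = -1

Answer: -1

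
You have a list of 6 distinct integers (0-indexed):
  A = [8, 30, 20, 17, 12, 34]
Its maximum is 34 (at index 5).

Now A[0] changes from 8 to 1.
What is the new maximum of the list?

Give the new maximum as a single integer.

Answer: 34

Derivation:
Old max = 34 (at index 5)
Change: A[0] 8 -> 1
Changed element was NOT the old max.
  New max = max(old_max, new_val) = max(34, 1) = 34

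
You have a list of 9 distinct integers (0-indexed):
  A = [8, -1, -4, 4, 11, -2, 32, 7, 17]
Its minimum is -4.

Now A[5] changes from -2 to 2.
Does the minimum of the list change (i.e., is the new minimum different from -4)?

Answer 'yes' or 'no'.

Old min = -4
Change: A[5] -2 -> 2
Changed element was NOT the min; min changes only if 2 < -4.
New min = -4; changed? no

Answer: no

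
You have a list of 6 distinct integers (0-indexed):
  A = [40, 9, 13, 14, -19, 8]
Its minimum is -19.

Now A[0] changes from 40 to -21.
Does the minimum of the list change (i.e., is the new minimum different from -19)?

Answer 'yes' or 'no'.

Answer: yes

Derivation:
Old min = -19
Change: A[0] 40 -> -21
Changed element was NOT the min; min changes only if -21 < -19.
New min = -21; changed? yes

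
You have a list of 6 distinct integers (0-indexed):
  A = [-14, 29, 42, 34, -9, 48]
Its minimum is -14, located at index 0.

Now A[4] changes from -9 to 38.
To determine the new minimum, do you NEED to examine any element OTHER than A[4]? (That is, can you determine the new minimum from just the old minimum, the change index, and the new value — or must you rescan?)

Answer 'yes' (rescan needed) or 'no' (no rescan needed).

Old min = -14 at index 0
Change at index 4: -9 -> 38
Index 4 was NOT the min. New min = min(-14, 38). No rescan of other elements needed.
Needs rescan: no

Answer: no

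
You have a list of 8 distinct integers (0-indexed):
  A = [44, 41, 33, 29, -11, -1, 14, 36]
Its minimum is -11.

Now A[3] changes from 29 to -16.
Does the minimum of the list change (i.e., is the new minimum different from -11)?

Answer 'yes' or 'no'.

Old min = -11
Change: A[3] 29 -> -16
Changed element was NOT the min; min changes only if -16 < -11.
New min = -16; changed? yes

Answer: yes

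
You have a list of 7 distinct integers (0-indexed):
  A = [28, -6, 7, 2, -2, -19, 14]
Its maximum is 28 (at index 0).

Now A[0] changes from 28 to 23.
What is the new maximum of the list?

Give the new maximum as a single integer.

Old max = 28 (at index 0)
Change: A[0] 28 -> 23
Changed element WAS the max -> may need rescan.
  Max of remaining elements: 14
  New max = max(23, 14) = 23

Answer: 23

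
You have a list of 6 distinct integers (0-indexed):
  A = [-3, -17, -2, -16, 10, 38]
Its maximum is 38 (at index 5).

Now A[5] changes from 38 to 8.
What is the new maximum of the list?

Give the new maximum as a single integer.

Answer: 10

Derivation:
Old max = 38 (at index 5)
Change: A[5] 38 -> 8
Changed element WAS the max -> may need rescan.
  Max of remaining elements: 10
  New max = max(8, 10) = 10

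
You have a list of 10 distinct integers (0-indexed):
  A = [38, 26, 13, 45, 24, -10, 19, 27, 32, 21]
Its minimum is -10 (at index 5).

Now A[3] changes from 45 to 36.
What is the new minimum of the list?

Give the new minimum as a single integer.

Answer: -10

Derivation:
Old min = -10 (at index 5)
Change: A[3] 45 -> 36
Changed element was NOT the old min.
  New min = min(old_min, new_val) = min(-10, 36) = -10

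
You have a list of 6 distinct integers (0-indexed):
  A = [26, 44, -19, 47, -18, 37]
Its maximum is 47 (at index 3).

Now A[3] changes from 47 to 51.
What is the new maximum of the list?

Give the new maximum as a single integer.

Answer: 51

Derivation:
Old max = 47 (at index 3)
Change: A[3] 47 -> 51
Changed element WAS the max -> may need rescan.
  Max of remaining elements: 44
  New max = max(51, 44) = 51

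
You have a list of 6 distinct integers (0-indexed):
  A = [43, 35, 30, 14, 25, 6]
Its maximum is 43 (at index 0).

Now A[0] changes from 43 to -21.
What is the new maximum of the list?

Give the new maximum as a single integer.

Answer: 35

Derivation:
Old max = 43 (at index 0)
Change: A[0] 43 -> -21
Changed element WAS the max -> may need rescan.
  Max of remaining elements: 35
  New max = max(-21, 35) = 35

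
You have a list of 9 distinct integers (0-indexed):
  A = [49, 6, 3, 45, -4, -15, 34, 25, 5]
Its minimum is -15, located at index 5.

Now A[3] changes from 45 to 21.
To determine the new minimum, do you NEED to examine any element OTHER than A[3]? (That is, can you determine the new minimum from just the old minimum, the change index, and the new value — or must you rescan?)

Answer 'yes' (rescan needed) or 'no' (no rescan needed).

Old min = -15 at index 5
Change at index 3: 45 -> 21
Index 3 was NOT the min. New min = min(-15, 21). No rescan of other elements needed.
Needs rescan: no

Answer: no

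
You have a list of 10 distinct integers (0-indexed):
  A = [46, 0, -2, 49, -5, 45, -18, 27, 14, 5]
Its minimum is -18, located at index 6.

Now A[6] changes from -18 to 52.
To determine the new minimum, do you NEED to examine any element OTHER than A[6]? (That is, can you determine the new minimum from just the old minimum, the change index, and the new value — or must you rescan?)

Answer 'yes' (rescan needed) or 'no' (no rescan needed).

Answer: yes

Derivation:
Old min = -18 at index 6
Change at index 6: -18 -> 52
Index 6 WAS the min and new value 52 > old min -18. Must rescan other elements to find the new min.
Needs rescan: yes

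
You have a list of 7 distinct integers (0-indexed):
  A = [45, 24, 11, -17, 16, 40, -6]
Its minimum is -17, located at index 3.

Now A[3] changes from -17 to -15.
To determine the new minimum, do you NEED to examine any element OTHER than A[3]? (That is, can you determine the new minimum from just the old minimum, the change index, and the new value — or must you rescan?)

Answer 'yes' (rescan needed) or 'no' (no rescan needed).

Answer: yes

Derivation:
Old min = -17 at index 3
Change at index 3: -17 -> -15
Index 3 WAS the min and new value -15 > old min -17. Must rescan other elements to find the new min.
Needs rescan: yes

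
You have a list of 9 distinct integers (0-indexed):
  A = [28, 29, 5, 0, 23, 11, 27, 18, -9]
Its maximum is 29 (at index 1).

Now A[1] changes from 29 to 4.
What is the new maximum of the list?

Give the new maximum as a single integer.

Answer: 28

Derivation:
Old max = 29 (at index 1)
Change: A[1] 29 -> 4
Changed element WAS the max -> may need rescan.
  Max of remaining elements: 28
  New max = max(4, 28) = 28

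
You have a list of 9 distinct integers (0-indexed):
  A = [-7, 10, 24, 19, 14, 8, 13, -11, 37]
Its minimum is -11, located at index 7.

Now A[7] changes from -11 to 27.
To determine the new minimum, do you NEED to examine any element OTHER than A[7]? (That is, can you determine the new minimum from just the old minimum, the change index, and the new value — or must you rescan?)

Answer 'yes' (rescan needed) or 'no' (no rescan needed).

Old min = -11 at index 7
Change at index 7: -11 -> 27
Index 7 WAS the min and new value 27 > old min -11. Must rescan other elements to find the new min.
Needs rescan: yes

Answer: yes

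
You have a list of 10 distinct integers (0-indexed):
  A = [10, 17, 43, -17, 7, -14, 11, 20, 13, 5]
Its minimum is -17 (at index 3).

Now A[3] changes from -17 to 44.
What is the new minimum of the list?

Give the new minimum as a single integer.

Old min = -17 (at index 3)
Change: A[3] -17 -> 44
Changed element WAS the min. Need to check: is 44 still <= all others?
  Min of remaining elements: -14
  New min = min(44, -14) = -14

Answer: -14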